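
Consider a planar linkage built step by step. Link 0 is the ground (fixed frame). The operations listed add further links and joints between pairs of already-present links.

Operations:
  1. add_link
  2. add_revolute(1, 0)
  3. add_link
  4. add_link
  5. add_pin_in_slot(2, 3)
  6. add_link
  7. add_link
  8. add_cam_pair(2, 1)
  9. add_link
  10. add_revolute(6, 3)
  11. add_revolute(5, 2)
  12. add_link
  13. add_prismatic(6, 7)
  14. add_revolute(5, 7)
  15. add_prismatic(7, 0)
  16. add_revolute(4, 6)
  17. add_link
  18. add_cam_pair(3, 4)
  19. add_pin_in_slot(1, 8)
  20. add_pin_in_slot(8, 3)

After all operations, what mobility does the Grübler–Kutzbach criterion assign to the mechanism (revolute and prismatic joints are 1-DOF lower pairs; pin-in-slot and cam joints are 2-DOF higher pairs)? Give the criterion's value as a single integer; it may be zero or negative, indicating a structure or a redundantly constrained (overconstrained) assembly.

L=1 J1=0 J2=0
add link → L=2 J1=0 J2=0
R@1,0 dof=1 J1 → L=2 J1=1 J2=0
add link → L=3 J1=1 J2=0
add link → L=4 J1=1 J2=0
PS@2,3 dof=2 J2 → L=4 J1=1 J2=1
add link → L=5 J1=1 J2=1
add link → L=6 J1=1 J2=1
C@2,1 dof=2 J2 → L=6 J1=1 J2=2
add link → L=7 J1=1 J2=2
R@6,3 dof=1 J1 → L=7 J1=2 J2=2
R@5,2 dof=1 J1 → L=7 J1=3 J2=2
add link → L=8 J1=3 J2=2
P@6,7 dof=1 J1 → L=8 J1=4 J2=2
R@5,7 dof=1 J1 → L=8 J1=5 J2=2
P@7,0 dof=1 J1 → L=8 J1=6 J2=2
R@4,6 dof=1 J1 → L=8 J1=7 J2=2
add link → L=9 J1=7 J2=2
C@3,4 dof=2 J2 → L=9 J1=7 J2=3
PS@1,8 dof=2 J2 → L=9 J1=7 J2=4
PS@8,3 dof=2 J2 → L=9 J1=7 J2=5
M=3(L−1)−2J1−J2=3·8−2·7−5=5

M = 5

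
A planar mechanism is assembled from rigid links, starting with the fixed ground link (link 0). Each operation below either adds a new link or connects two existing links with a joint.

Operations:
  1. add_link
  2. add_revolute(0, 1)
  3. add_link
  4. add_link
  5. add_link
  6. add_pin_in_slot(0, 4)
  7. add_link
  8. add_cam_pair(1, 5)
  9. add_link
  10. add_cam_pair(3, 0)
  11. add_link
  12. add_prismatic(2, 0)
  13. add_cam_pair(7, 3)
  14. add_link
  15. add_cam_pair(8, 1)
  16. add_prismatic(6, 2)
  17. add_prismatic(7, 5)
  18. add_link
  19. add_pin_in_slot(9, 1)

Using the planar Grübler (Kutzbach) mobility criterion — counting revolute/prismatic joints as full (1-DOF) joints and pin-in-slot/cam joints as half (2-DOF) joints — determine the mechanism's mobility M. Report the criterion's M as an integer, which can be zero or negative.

link 0 = ground. State L|J1|J2 = 1|0|0
+link1  2|0|0
R(0,1) f=1→J1  2|1|0
+link2  3|1|0
+link3  4|1|0
+link4  5|1|0
PS(0,4) f=2→J2  5|1|1
+link5  6|1|1
C(1,5) f=2→J2  6|1|2
+link6  7|1|2
C(3,0) f=2→J2  7|1|3
+link7  8|1|3
P(2,0) f=1→J1  8|2|3
C(7,3) f=2→J2  8|2|4
+link8  9|2|4
C(8,1) f=2→J2  9|2|5
P(6,2) f=1→J1  9|3|5
P(7,5) f=1→J1  9|4|5
+link9  10|4|5
PS(9,1) f=2→J2  10|4|6
M = 3(10−1)−2·4−6 = 27−8−6 = 13

M = 13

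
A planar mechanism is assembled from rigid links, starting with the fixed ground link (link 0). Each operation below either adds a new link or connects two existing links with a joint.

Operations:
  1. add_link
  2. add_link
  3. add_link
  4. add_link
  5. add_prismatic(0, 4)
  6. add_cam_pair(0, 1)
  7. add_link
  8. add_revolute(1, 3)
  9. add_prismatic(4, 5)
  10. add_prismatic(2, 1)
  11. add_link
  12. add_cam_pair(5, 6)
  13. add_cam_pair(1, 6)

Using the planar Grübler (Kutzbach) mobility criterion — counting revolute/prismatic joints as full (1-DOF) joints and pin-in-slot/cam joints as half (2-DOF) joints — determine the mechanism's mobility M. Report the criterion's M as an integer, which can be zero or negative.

L=1 J1=0 J2=0
add link → L=2 J1=0 J2=0
add link → L=3 J1=0 J2=0
add link → L=4 J1=0 J2=0
add link → L=5 J1=0 J2=0
P@0,4 dof=1 J1 → L=5 J1=1 J2=0
C@0,1 dof=2 J2 → L=5 J1=1 J2=1
add link → L=6 J1=1 J2=1
R@1,3 dof=1 J1 → L=6 J1=2 J2=1
P@4,5 dof=1 J1 → L=6 J1=3 J2=1
P@2,1 dof=1 J1 → L=6 J1=4 J2=1
add link → L=7 J1=4 J2=1
C@5,6 dof=2 J2 → L=7 J1=4 J2=2
C@1,6 dof=2 J2 → L=7 J1=4 J2=3
M=3(L−1)−2J1−J2=3·6−2·4−3=7

M = 7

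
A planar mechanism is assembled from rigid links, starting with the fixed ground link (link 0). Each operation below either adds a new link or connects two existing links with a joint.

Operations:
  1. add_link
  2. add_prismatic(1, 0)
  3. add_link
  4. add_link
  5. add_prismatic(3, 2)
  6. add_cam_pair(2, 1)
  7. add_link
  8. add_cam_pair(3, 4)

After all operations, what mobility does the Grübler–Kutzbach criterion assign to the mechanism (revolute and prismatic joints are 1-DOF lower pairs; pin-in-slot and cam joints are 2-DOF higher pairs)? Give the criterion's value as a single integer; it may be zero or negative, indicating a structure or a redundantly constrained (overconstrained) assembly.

L=1 J1=0 J2=0
add link → L=2 J1=0 J2=0
P@1,0 dof=1 J1 → L=2 J1=1 J2=0
add link → L=3 J1=1 J2=0
add link → L=4 J1=1 J2=0
P@3,2 dof=1 J1 → L=4 J1=2 J2=0
C@2,1 dof=2 J2 → L=4 J1=2 J2=1
add link → L=5 J1=2 J2=1
C@3,4 dof=2 J2 → L=5 J1=2 J2=2
M=3(L−1)−2J1−J2=3·4−2·2−2=6

M = 6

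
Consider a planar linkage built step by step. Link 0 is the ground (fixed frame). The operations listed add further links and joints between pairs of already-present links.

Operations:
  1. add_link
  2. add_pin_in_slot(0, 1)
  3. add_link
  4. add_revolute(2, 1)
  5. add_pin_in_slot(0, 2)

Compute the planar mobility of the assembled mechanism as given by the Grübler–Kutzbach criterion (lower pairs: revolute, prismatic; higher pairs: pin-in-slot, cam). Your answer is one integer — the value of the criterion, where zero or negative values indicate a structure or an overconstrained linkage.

M = 2

link 0 = ground. State L|J1|J2 = 1|0|0
+link1  2|0|0
PS(0,1) f=2→J2  2|0|1
+link2  3|0|1
R(2,1) f=1→J1  3|1|1
PS(0,2) f=2→J2  3|1|2
M = 3(3−1)−2·1−2 = 6−2−2 = 2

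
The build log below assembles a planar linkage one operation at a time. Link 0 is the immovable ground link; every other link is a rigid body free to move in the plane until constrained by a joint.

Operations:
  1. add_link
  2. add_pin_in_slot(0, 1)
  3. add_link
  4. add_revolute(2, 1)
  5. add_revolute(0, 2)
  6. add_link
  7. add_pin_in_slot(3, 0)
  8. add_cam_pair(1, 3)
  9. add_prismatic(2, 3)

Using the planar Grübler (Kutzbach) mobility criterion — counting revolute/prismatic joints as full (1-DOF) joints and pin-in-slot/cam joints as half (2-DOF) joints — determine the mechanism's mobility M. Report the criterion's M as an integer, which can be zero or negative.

link 0 = ground. State L|J1|J2 = 1|0|0
+link1  2|0|0
PS(0,1) f=2→J2  2|0|1
+link2  3|0|1
R(2,1) f=1→J1  3|1|1
R(0,2) f=1→J1  3|2|1
+link3  4|2|1
PS(3,0) f=2→J2  4|2|2
C(1,3) f=2→J2  4|2|3
P(2,3) f=1→J1  4|3|3
M = 3(4−1)−2·3−3 = 9−6−3 = 0

M = 0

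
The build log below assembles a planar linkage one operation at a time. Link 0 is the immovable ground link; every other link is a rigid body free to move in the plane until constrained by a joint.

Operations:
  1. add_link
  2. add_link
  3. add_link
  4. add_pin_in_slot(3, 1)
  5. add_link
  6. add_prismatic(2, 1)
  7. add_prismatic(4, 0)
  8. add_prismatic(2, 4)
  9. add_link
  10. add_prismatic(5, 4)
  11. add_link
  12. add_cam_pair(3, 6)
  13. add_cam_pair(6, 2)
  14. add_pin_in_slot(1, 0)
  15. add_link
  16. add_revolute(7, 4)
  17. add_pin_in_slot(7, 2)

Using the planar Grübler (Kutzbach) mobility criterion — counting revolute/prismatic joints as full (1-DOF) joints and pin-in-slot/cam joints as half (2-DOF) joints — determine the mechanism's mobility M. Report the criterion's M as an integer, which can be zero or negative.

(L,J1,J2)=(1,0,0); link0 fixed
link1: (2,0,0)
link2: (3,0,0)
link3: (4,0,0)
PS 3-1 [J2]: (4,0,1)
link4: (5,0,1)
P 2-1 [J1]: (5,1,1)
P 4-0 [J1]: (5,2,1)
P 2-4 [J1]: (5,3,1)
link5: (6,3,1)
P 5-4 [J1]: (6,4,1)
link6: (7,4,1)
C 3-6 [J2]: (7,4,2)
C 6-2 [J2]: (7,4,3)
PS 1-0 [J2]: (7,4,4)
link7: (8,4,4)
R 7-4 [J1]: (8,5,4)
PS 7-2 [J2]: (8,5,5)
Grübler: 3·7 − 2·5 − 5 = 6

M = 6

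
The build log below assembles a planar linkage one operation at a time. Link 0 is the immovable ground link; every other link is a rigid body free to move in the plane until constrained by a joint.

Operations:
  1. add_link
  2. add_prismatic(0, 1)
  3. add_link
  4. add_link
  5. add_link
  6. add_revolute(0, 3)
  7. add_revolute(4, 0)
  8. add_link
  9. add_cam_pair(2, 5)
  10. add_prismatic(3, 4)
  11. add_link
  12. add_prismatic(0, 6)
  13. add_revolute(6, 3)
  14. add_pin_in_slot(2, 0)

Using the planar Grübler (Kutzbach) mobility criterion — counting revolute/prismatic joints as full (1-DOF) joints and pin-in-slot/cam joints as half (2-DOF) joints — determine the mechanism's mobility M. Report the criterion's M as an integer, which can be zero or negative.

M = 4

ground; <1,0,0>
#1 <2,0,0>
P:0↔1 J1 <2,1,0>
#2 <3,1,0>
#3 <4,1,0>
#4 <5,1,0>
R:0↔3 J1 <5,2,0>
R:4↔0 J1 <5,3,0>
#5 <6,3,0>
C:2↔5 J2 <6,3,1>
P:3↔4 J1 <6,4,1>
#6 <7,4,1>
P:0↔6 J1 <7,5,1>
R:6↔3 J1 <7,6,1>
PS:2↔0 J2 <7,6,2>
3×6 − 2×6 − 1×2 = 4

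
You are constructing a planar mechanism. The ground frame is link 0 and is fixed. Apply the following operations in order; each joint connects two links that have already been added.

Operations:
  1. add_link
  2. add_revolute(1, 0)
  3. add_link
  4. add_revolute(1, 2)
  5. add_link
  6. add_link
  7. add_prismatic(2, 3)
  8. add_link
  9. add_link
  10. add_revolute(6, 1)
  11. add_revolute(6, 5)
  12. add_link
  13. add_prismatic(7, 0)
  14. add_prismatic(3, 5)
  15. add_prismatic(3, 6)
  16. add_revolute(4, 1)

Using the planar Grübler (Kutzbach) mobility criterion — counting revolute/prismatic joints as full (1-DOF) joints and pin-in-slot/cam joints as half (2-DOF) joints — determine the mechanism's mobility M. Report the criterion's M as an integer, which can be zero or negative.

M = 3

ground; <1,0,0>
#1 <2,0,0>
R:1↔0 J1 <2,1,0>
#2 <3,1,0>
R:1↔2 J1 <3,2,0>
#3 <4,2,0>
#4 <5,2,0>
P:2↔3 J1 <5,3,0>
#5 <6,3,0>
#6 <7,3,0>
R:6↔1 J1 <7,4,0>
R:6↔5 J1 <7,5,0>
#7 <8,5,0>
P:7↔0 J1 <8,6,0>
P:3↔5 J1 <8,7,0>
P:3↔6 J1 <8,8,0>
R:4↔1 J1 <8,9,0>
3×7 − 2×9 − 1×0 = 3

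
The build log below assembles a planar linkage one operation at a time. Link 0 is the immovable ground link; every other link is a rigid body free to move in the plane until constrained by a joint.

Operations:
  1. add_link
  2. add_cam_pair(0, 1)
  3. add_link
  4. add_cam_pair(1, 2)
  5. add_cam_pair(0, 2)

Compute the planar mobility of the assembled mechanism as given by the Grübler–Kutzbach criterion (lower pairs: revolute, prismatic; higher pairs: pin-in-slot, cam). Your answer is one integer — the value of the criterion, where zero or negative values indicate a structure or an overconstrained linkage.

M = 3

link 0 = ground. State L|J1|J2 = 1|0|0
+link1  2|0|0
C(0,1) f=2→J2  2|0|1
+link2  3|0|1
C(1,2) f=2→J2  3|0|2
C(0,2) f=2→J2  3|0|3
M = 3(3−1)−2·0−3 = 6−0−3 = 3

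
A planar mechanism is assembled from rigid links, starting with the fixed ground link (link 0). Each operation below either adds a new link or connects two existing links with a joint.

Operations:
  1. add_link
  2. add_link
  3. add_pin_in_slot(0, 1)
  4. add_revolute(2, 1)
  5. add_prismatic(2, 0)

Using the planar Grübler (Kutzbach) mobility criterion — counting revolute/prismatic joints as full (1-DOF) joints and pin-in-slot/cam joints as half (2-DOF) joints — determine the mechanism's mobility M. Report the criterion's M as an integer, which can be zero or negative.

ground; <1,0,0>
#1 <2,0,0>
#2 <3,0,0>
PS:0↔1 J2 <3,0,1>
R:2↔1 J1 <3,1,1>
P:2↔0 J1 <3,2,1>
3×2 − 2×2 − 1×1 = 1

M = 1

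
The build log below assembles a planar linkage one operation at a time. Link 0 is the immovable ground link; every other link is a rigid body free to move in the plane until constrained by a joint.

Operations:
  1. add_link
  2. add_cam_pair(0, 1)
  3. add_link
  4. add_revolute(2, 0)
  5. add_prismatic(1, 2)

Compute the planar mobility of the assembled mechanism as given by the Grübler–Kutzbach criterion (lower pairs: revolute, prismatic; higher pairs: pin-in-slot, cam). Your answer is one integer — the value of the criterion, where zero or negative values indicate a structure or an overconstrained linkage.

link 0 = ground. State L|J1|J2 = 1|0|0
+link1  2|0|0
C(0,1) f=2→J2  2|0|1
+link2  3|0|1
R(2,0) f=1→J1  3|1|1
P(1,2) f=1→J1  3|2|1
M = 3(3−1)−2·2−1 = 6−4−1 = 1

M = 1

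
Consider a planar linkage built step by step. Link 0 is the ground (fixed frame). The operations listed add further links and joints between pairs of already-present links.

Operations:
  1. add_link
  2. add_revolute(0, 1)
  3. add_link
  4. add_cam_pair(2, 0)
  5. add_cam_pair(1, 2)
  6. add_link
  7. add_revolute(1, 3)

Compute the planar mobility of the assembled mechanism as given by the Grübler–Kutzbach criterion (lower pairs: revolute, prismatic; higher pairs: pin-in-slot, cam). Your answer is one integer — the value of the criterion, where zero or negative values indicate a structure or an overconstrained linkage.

M = 3

ground; <1,0,0>
#1 <2,0,0>
R:0↔1 J1 <2,1,0>
#2 <3,1,0>
C:2↔0 J2 <3,1,1>
C:1↔2 J2 <3,1,2>
#3 <4,1,2>
R:1↔3 J1 <4,2,2>
3×3 − 2×2 − 1×2 = 3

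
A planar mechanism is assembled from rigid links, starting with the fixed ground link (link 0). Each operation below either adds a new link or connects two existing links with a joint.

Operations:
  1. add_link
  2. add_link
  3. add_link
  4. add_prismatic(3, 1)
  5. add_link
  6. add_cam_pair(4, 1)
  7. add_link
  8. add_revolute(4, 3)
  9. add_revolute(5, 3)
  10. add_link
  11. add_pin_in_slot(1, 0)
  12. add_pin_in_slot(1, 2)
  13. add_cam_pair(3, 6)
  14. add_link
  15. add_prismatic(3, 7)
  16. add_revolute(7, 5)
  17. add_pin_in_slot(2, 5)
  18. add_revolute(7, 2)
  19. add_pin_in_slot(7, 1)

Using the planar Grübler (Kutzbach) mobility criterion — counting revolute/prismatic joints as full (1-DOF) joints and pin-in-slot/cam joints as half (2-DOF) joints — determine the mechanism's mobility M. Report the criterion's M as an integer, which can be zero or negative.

M = 3

L=1 J1=0 J2=0
add link → L=2 J1=0 J2=0
add link → L=3 J1=0 J2=0
add link → L=4 J1=0 J2=0
P@3,1 dof=1 J1 → L=4 J1=1 J2=0
add link → L=5 J1=1 J2=0
C@4,1 dof=2 J2 → L=5 J1=1 J2=1
add link → L=6 J1=1 J2=1
R@4,3 dof=1 J1 → L=6 J1=2 J2=1
R@5,3 dof=1 J1 → L=6 J1=3 J2=1
add link → L=7 J1=3 J2=1
PS@1,0 dof=2 J2 → L=7 J1=3 J2=2
PS@1,2 dof=2 J2 → L=7 J1=3 J2=3
C@3,6 dof=2 J2 → L=7 J1=3 J2=4
add link → L=8 J1=3 J2=4
P@3,7 dof=1 J1 → L=8 J1=4 J2=4
R@7,5 dof=1 J1 → L=8 J1=5 J2=4
PS@2,5 dof=2 J2 → L=8 J1=5 J2=5
R@7,2 dof=1 J1 → L=8 J1=6 J2=5
PS@7,1 dof=2 J2 → L=8 J1=6 J2=6
M=3(L−1)−2J1−J2=3·7−2·6−6=3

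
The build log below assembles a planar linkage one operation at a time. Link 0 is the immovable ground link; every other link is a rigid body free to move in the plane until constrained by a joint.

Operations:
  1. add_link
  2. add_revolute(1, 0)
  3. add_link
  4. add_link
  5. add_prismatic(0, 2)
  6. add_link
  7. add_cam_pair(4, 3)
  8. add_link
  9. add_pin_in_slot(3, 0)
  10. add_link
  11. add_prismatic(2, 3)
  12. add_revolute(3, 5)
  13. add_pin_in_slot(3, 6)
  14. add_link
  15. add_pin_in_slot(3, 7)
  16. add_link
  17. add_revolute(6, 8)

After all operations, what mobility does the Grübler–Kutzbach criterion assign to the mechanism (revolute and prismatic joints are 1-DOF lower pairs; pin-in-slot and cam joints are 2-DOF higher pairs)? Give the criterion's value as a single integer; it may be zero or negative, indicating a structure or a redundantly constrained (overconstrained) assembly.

M = 10

link 0 = ground. State L|J1|J2 = 1|0|0
+link1  2|0|0
R(1,0) f=1→J1  2|1|0
+link2  3|1|0
+link3  4|1|0
P(0,2) f=1→J1  4|2|0
+link4  5|2|0
C(4,3) f=2→J2  5|2|1
+link5  6|2|1
PS(3,0) f=2→J2  6|2|2
+link6  7|2|2
P(2,3) f=1→J1  7|3|2
R(3,5) f=1→J1  7|4|2
PS(3,6) f=2→J2  7|4|3
+link7  8|4|3
PS(3,7) f=2→J2  8|4|4
+link8  9|4|4
R(6,8) f=1→J1  9|5|4
M = 3(9−1)−2·5−4 = 24−10−4 = 10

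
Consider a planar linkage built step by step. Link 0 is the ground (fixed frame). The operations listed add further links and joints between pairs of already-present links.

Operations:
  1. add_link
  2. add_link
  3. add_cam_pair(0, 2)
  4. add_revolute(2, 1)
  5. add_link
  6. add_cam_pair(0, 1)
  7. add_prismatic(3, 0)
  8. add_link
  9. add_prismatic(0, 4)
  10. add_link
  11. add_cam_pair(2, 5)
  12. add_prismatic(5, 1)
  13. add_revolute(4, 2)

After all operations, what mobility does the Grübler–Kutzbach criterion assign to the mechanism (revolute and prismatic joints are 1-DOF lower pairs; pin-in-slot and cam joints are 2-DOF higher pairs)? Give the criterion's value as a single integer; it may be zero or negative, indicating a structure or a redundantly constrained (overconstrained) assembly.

ground; <1,0,0>
#1 <2,0,0>
#2 <3,0,0>
C:0↔2 J2 <3,0,1>
R:2↔1 J1 <3,1,1>
#3 <4,1,1>
C:0↔1 J2 <4,1,2>
P:3↔0 J1 <4,2,2>
#4 <5,2,2>
P:0↔4 J1 <5,3,2>
#5 <6,3,2>
C:2↔5 J2 <6,3,3>
P:5↔1 J1 <6,4,3>
R:4↔2 J1 <6,5,3>
3×5 − 2×5 − 1×3 = 2

M = 2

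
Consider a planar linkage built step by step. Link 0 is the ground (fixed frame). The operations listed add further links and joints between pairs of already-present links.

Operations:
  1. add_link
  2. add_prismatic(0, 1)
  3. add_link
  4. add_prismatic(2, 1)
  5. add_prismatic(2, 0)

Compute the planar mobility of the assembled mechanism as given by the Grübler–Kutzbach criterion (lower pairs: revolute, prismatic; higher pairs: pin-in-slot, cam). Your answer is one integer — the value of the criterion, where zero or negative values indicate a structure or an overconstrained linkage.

M = 0

L=1 J1=0 J2=0
add link → L=2 J1=0 J2=0
P@0,1 dof=1 J1 → L=2 J1=1 J2=0
add link → L=3 J1=1 J2=0
P@2,1 dof=1 J1 → L=3 J1=2 J2=0
P@2,0 dof=1 J1 → L=3 J1=3 J2=0
M=3(L−1)−2J1−J2=3·2−2·3−0=0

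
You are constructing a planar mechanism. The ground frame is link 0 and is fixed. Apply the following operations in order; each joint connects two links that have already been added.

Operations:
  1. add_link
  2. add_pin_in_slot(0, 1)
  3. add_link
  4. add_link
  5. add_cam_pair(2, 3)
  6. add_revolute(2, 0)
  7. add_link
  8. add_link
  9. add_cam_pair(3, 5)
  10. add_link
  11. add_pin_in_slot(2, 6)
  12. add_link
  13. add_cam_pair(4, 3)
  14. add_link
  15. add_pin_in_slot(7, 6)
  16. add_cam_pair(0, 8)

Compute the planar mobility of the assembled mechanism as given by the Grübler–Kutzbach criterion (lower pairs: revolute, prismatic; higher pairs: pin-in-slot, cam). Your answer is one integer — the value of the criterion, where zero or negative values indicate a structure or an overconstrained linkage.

M = 15

link 0 = ground. State L|J1|J2 = 1|0|0
+link1  2|0|0
PS(0,1) f=2→J2  2|0|1
+link2  3|0|1
+link3  4|0|1
C(2,3) f=2→J2  4|0|2
R(2,0) f=1→J1  4|1|2
+link4  5|1|2
+link5  6|1|2
C(3,5) f=2→J2  6|1|3
+link6  7|1|3
PS(2,6) f=2→J2  7|1|4
+link7  8|1|4
C(4,3) f=2→J2  8|1|5
+link8  9|1|5
PS(7,6) f=2→J2  9|1|6
C(0,8) f=2→J2  9|1|7
M = 3(9−1)−2·1−7 = 24−2−7 = 15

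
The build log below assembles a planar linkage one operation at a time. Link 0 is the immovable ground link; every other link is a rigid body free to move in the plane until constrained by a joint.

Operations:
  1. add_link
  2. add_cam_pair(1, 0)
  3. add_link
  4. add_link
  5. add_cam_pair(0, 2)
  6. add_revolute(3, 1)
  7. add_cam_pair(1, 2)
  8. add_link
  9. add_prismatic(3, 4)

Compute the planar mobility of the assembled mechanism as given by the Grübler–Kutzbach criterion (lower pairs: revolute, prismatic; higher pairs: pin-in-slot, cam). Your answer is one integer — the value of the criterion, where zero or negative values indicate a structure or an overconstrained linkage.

(L,J1,J2)=(1,0,0); link0 fixed
link1: (2,0,0)
C 1-0 [J2]: (2,0,1)
link2: (3,0,1)
link3: (4,0,1)
C 0-2 [J2]: (4,0,2)
R 3-1 [J1]: (4,1,2)
C 1-2 [J2]: (4,1,3)
link4: (5,1,3)
P 3-4 [J1]: (5,2,3)
Grübler: 3·4 − 2·2 − 3 = 5

M = 5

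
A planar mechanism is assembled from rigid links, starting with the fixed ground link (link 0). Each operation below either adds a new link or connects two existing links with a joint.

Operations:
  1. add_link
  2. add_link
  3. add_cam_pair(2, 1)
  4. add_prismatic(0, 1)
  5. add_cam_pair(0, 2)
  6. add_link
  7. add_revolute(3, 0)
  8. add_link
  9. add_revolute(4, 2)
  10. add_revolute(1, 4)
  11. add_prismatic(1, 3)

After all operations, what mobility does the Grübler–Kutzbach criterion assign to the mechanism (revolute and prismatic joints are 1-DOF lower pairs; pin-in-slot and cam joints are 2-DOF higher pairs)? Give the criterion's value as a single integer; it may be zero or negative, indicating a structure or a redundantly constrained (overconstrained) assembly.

M = 0

[1;0;0] (link 0 is ground)
L+ [2;0;0]
L+ [3;0;0]
C(2,1)∈J2 [3;0;1]
P(0,1)∈J1 [3;1;1]
C(0,2)∈J2 [3;1;2]
L+ [4;1;2]
R(3,0)∈J1 [4;2;2]
L+ [5;2;2]
R(4,2)∈J1 [5;3;2]
R(1,4)∈J1 [5;4;2]
P(1,3)∈J1 [5;5;2]
mobility = 12 − 10 − 2 = 0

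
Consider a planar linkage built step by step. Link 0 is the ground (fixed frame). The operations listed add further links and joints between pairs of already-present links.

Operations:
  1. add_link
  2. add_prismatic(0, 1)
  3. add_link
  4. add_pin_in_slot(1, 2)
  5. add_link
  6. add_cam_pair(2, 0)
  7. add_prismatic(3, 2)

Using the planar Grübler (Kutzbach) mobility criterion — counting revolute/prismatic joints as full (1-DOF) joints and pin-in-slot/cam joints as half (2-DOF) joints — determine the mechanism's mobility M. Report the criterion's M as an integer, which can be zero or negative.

(L,J1,J2)=(1,0,0); link0 fixed
link1: (2,0,0)
P 0-1 [J1]: (2,1,0)
link2: (3,1,0)
PS 1-2 [J2]: (3,1,1)
link3: (4,1,1)
C 2-0 [J2]: (4,1,2)
P 3-2 [J1]: (4,2,2)
Grübler: 3·3 − 2·2 − 2 = 3

M = 3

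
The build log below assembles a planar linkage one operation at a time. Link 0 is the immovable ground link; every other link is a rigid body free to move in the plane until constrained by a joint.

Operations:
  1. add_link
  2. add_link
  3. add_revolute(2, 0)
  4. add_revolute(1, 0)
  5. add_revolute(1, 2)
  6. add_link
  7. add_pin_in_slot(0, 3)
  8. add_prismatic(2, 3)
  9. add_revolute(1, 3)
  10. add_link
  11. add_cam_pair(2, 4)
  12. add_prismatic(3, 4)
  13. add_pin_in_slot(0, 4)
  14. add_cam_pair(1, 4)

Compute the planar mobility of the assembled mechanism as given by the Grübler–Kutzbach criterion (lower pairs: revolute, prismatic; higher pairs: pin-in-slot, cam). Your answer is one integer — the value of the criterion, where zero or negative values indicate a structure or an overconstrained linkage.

ground; <1,0,0>
#1 <2,0,0>
#2 <3,0,0>
R:2↔0 J1 <3,1,0>
R:1↔0 J1 <3,2,0>
R:1↔2 J1 <3,3,0>
#3 <4,3,0>
PS:0↔3 J2 <4,3,1>
P:2↔3 J1 <4,4,1>
R:1↔3 J1 <4,5,1>
#4 <5,5,1>
C:2↔4 J2 <5,5,2>
P:3↔4 J1 <5,6,2>
PS:0↔4 J2 <5,6,3>
C:1↔4 J2 <5,6,4>
3×4 − 2×6 − 1×4 = -4

M = -4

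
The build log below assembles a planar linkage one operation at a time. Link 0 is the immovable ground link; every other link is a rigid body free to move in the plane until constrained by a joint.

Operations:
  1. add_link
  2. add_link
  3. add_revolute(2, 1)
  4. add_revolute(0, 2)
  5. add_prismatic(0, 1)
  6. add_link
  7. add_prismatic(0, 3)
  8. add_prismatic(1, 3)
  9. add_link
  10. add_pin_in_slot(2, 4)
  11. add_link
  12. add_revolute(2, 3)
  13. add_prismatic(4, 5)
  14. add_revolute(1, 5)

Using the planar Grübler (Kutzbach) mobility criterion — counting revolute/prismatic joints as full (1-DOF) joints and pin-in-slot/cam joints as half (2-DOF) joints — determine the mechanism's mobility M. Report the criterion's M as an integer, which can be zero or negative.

link 0 = ground. State L|J1|J2 = 1|0|0
+link1  2|0|0
+link2  3|0|0
R(2,1) f=1→J1  3|1|0
R(0,2) f=1→J1  3|2|0
P(0,1) f=1→J1  3|3|0
+link3  4|3|0
P(0,3) f=1→J1  4|4|0
P(1,3) f=1→J1  4|5|0
+link4  5|5|0
PS(2,4) f=2→J2  5|5|1
+link5  6|5|1
R(2,3) f=1→J1  6|6|1
P(4,5) f=1→J1  6|7|1
R(1,5) f=1→J1  6|8|1
M = 3(6−1)−2·8−1 = 15−16−1 = -2

M = -2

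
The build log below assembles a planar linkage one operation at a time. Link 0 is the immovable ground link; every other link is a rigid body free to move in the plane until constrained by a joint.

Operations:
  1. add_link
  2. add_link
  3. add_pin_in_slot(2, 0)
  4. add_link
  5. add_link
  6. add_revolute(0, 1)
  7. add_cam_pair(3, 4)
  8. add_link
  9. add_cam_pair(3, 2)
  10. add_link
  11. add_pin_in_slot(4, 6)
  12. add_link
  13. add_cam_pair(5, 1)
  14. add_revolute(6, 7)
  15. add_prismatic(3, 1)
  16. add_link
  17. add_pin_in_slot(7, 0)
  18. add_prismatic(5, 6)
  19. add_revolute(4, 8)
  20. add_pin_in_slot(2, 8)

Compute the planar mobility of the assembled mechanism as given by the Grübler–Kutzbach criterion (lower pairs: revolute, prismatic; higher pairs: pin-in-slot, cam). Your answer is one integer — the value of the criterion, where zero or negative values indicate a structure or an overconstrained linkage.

L=1 J1=0 J2=0
add link → L=2 J1=0 J2=0
add link → L=3 J1=0 J2=0
PS@2,0 dof=2 J2 → L=3 J1=0 J2=1
add link → L=4 J1=0 J2=1
add link → L=5 J1=0 J2=1
R@0,1 dof=1 J1 → L=5 J1=1 J2=1
C@3,4 dof=2 J2 → L=5 J1=1 J2=2
add link → L=6 J1=1 J2=2
C@3,2 dof=2 J2 → L=6 J1=1 J2=3
add link → L=7 J1=1 J2=3
PS@4,6 dof=2 J2 → L=7 J1=1 J2=4
add link → L=8 J1=1 J2=4
C@5,1 dof=2 J2 → L=8 J1=1 J2=5
R@6,7 dof=1 J1 → L=8 J1=2 J2=5
P@3,1 dof=1 J1 → L=8 J1=3 J2=5
add link → L=9 J1=3 J2=5
PS@7,0 dof=2 J2 → L=9 J1=3 J2=6
P@5,6 dof=1 J1 → L=9 J1=4 J2=6
R@4,8 dof=1 J1 → L=9 J1=5 J2=6
PS@2,8 dof=2 J2 → L=9 J1=5 J2=7
M=3(L−1)−2J1−J2=3·8−2·5−7=7

M = 7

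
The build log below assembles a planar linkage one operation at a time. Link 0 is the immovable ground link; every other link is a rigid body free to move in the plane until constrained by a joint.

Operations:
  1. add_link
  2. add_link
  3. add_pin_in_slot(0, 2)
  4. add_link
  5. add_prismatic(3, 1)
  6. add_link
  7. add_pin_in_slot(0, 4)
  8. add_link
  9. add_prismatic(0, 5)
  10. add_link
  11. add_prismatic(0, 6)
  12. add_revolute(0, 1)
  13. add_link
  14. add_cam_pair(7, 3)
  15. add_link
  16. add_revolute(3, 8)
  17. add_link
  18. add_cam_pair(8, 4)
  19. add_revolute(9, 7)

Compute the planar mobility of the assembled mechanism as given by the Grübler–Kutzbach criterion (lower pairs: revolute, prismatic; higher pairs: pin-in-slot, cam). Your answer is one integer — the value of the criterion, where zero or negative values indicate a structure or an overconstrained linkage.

link 0 = ground. State L|J1|J2 = 1|0|0
+link1  2|0|0
+link2  3|0|0
PS(0,2) f=2→J2  3|0|1
+link3  4|0|1
P(3,1) f=1→J1  4|1|1
+link4  5|1|1
PS(0,4) f=2→J2  5|1|2
+link5  6|1|2
P(0,5) f=1→J1  6|2|2
+link6  7|2|2
P(0,6) f=1→J1  7|3|2
R(0,1) f=1→J1  7|4|2
+link7  8|4|2
C(7,3) f=2→J2  8|4|3
+link8  9|4|3
R(3,8) f=1→J1  9|5|3
+link9  10|5|3
C(8,4) f=2→J2  10|5|4
R(9,7) f=1→J1  10|6|4
M = 3(10−1)−2·6−4 = 27−12−4 = 11

M = 11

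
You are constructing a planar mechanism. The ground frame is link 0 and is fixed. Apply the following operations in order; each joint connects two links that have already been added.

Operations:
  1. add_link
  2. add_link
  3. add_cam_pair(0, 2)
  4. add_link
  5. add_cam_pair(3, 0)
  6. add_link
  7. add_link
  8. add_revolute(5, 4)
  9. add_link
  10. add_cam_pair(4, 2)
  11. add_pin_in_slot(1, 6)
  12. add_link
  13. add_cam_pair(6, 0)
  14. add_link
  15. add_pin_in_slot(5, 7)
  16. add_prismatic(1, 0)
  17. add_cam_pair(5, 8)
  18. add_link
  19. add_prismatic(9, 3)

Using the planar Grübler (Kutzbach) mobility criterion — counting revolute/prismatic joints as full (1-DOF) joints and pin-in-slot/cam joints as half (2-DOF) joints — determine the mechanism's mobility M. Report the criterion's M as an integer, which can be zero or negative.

M = 14

link 0 = ground. State L|J1|J2 = 1|0|0
+link1  2|0|0
+link2  3|0|0
C(0,2) f=2→J2  3|0|1
+link3  4|0|1
C(3,0) f=2→J2  4|0|2
+link4  5|0|2
+link5  6|0|2
R(5,4) f=1→J1  6|1|2
+link6  7|1|2
C(4,2) f=2→J2  7|1|3
PS(1,6) f=2→J2  7|1|4
+link7  8|1|4
C(6,0) f=2→J2  8|1|5
+link8  9|1|5
PS(5,7) f=2→J2  9|1|6
P(1,0) f=1→J1  9|2|6
C(5,8) f=2→J2  9|2|7
+link9  10|2|7
P(9,3) f=1→J1  10|3|7
M = 3(10−1)−2·3−7 = 27−6−7 = 14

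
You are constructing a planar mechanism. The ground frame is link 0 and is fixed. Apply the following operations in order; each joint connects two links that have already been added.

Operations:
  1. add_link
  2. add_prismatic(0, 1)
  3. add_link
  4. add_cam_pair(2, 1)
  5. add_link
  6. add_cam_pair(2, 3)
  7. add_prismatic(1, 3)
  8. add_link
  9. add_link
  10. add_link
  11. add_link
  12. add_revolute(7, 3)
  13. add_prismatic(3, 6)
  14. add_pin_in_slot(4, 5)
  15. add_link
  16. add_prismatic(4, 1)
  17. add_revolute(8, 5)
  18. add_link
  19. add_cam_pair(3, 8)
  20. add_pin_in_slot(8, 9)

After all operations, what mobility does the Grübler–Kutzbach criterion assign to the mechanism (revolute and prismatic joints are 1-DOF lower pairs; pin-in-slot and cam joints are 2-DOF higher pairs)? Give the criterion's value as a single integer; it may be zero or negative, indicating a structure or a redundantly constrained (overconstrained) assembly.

M = 10

ground; <1,0,0>
#1 <2,0,0>
P:0↔1 J1 <2,1,0>
#2 <3,1,0>
C:2↔1 J2 <3,1,1>
#3 <4,1,1>
C:2↔3 J2 <4,1,2>
P:1↔3 J1 <4,2,2>
#4 <5,2,2>
#5 <6,2,2>
#6 <7,2,2>
#7 <8,2,2>
R:7↔3 J1 <8,3,2>
P:3↔6 J1 <8,4,2>
PS:4↔5 J2 <8,4,3>
#8 <9,4,3>
P:4↔1 J1 <9,5,3>
R:8↔5 J1 <9,6,3>
#9 <10,6,3>
C:3↔8 J2 <10,6,4>
PS:8↔9 J2 <10,6,5>
3×9 − 2×6 − 1×5 = 10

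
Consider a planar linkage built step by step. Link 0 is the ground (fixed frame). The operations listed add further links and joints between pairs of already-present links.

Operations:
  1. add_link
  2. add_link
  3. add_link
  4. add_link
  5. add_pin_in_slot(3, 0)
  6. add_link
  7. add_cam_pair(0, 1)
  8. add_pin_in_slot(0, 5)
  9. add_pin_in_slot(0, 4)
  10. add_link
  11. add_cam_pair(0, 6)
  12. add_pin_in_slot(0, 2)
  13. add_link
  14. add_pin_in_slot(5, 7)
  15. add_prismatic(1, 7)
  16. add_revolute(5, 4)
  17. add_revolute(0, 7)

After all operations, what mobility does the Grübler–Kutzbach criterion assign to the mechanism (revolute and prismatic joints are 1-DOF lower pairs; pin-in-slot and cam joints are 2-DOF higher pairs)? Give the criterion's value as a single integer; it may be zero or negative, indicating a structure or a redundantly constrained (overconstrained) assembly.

M = 8

[1;0;0] (link 0 is ground)
L+ [2;0;0]
L+ [3;0;0]
L+ [4;0;0]
L+ [5;0;0]
PS(3,0)∈J2 [5;0;1]
L+ [6;0;1]
C(0,1)∈J2 [6;0;2]
PS(0,5)∈J2 [6;0;3]
PS(0,4)∈J2 [6;0;4]
L+ [7;0;4]
C(0,6)∈J2 [7;0;5]
PS(0,2)∈J2 [7;0;6]
L+ [8;0;6]
PS(5,7)∈J2 [8;0;7]
P(1,7)∈J1 [8;1;7]
R(5,4)∈J1 [8;2;7]
R(0,7)∈J1 [8;3;7]
mobility = 21 − 6 − 7 = 8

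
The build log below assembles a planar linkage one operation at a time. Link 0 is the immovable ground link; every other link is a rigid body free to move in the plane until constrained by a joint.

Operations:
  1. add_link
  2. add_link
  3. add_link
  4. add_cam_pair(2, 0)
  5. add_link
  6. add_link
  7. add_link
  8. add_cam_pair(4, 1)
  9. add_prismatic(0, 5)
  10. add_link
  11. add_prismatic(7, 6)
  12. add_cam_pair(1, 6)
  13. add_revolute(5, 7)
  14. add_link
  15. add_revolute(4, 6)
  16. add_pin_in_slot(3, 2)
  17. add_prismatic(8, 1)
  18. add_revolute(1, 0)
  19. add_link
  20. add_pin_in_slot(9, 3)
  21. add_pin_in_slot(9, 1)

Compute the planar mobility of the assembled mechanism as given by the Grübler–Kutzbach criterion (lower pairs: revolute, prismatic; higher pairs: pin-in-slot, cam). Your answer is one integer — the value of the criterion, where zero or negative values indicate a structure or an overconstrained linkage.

M = 9

link 0 = ground. State L|J1|J2 = 1|0|0
+link1  2|0|0
+link2  3|0|0
+link3  4|0|0
C(2,0) f=2→J2  4|0|1
+link4  5|0|1
+link5  6|0|1
+link6  7|0|1
C(4,1) f=2→J2  7|0|2
P(0,5) f=1→J1  7|1|2
+link7  8|1|2
P(7,6) f=1→J1  8|2|2
C(1,6) f=2→J2  8|2|3
R(5,7) f=1→J1  8|3|3
+link8  9|3|3
R(4,6) f=1→J1  9|4|3
PS(3,2) f=2→J2  9|4|4
P(8,1) f=1→J1  9|5|4
R(1,0) f=1→J1  9|6|4
+link9  10|6|4
PS(9,3) f=2→J2  10|6|5
PS(9,1) f=2→J2  10|6|6
M = 3(10−1)−2·6−6 = 27−12−6 = 9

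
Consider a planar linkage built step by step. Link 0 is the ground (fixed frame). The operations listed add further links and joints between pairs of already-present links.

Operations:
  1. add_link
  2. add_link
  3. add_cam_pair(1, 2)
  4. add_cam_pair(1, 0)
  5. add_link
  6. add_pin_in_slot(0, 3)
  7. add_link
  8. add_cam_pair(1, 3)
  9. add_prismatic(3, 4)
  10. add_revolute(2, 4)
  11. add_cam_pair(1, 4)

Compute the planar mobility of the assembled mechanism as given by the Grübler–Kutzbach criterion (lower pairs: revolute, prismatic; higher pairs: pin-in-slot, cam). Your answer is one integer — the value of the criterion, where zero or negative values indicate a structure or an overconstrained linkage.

M = 3

ground; <1,0,0>
#1 <2,0,0>
#2 <3,0,0>
C:1↔2 J2 <3,0,1>
C:1↔0 J2 <3,0,2>
#3 <4,0,2>
PS:0↔3 J2 <4,0,3>
#4 <5,0,3>
C:1↔3 J2 <5,0,4>
P:3↔4 J1 <5,1,4>
R:2↔4 J1 <5,2,4>
C:1↔4 J2 <5,2,5>
3×4 − 2×2 − 1×5 = 3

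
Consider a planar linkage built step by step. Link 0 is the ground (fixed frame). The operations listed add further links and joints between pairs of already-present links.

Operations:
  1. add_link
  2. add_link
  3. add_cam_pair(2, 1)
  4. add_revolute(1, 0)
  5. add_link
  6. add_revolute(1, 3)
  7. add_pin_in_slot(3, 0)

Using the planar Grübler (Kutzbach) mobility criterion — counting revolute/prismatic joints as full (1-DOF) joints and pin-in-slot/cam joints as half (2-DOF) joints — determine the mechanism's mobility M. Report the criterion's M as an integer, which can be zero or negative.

L=1 J1=0 J2=0
add link → L=2 J1=0 J2=0
add link → L=3 J1=0 J2=0
C@2,1 dof=2 J2 → L=3 J1=0 J2=1
R@1,0 dof=1 J1 → L=3 J1=1 J2=1
add link → L=4 J1=1 J2=1
R@1,3 dof=1 J1 → L=4 J1=2 J2=1
PS@3,0 dof=2 J2 → L=4 J1=2 J2=2
M=3(L−1)−2J1−J2=3·3−2·2−2=3

M = 3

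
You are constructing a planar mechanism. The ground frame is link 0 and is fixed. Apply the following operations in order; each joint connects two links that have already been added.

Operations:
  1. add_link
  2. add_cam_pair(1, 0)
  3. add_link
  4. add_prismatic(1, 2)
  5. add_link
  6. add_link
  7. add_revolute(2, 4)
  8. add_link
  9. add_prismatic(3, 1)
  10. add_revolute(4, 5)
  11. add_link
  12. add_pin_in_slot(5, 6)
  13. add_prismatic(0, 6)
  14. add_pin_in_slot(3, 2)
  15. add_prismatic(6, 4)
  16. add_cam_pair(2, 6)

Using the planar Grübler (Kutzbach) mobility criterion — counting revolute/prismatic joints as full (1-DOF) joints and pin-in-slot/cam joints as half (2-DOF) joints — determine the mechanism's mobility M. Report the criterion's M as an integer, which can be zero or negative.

ground; <1,0,0>
#1 <2,0,0>
C:1↔0 J2 <2,0,1>
#2 <3,0,1>
P:1↔2 J1 <3,1,1>
#3 <4,1,1>
#4 <5,1,1>
R:2↔4 J1 <5,2,1>
#5 <6,2,1>
P:3↔1 J1 <6,3,1>
R:4↔5 J1 <6,4,1>
#6 <7,4,1>
PS:5↔6 J2 <7,4,2>
P:0↔6 J1 <7,5,2>
PS:3↔2 J2 <7,5,3>
P:6↔4 J1 <7,6,3>
C:2↔6 J2 <7,6,4>
3×6 − 2×6 − 1×4 = 2

M = 2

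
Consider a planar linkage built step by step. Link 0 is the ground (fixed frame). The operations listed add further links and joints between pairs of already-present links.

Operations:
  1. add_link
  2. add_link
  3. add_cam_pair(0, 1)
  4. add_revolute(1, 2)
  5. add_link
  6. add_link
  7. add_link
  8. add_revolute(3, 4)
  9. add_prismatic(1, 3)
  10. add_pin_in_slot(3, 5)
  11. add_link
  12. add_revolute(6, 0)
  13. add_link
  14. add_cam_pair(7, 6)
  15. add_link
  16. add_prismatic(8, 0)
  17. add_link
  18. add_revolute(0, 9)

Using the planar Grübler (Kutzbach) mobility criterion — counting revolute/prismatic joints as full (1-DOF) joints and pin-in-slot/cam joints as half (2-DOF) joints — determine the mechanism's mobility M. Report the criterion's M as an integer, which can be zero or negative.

[1;0;0] (link 0 is ground)
L+ [2;0;0]
L+ [3;0;0]
C(0,1)∈J2 [3;0;1]
R(1,2)∈J1 [3;1;1]
L+ [4;1;1]
L+ [5;1;1]
L+ [6;1;1]
R(3,4)∈J1 [6;2;1]
P(1,3)∈J1 [6;3;1]
PS(3,5)∈J2 [6;3;2]
L+ [7;3;2]
R(6,0)∈J1 [7;4;2]
L+ [8;4;2]
C(7,6)∈J2 [8;4;3]
L+ [9;4;3]
P(8,0)∈J1 [9;5;3]
L+ [10;5;3]
R(0,9)∈J1 [10;6;3]
mobility = 27 − 12 − 3 = 12

M = 12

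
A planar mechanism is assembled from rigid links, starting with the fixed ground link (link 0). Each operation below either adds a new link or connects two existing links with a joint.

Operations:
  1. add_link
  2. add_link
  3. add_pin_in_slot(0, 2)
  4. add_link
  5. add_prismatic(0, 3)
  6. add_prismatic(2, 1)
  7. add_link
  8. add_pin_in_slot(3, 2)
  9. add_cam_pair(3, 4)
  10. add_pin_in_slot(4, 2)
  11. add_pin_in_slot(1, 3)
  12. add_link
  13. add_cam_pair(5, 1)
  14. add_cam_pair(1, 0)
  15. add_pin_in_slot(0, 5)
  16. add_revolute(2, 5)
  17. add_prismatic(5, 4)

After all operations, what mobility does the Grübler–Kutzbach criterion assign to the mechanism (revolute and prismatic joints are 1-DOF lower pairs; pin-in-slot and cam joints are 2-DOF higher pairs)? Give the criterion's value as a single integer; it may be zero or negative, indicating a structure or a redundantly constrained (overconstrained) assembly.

link 0 = ground. State L|J1|J2 = 1|0|0
+link1  2|0|0
+link2  3|0|0
PS(0,2) f=2→J2  3|0|1
+link3  4|0|1
P(0,3) f=1→J1  4|1|1
P(2,1) f=1→J1  4|2|1
+link4  5|2|1
PS(3,2) f=2→J2  5|2|2
C(3,4) f=2→J2  5|2|3
PS(4,2) f=2→J2  5|2|4
PS(1,3) f=2→J2  5|2|5
+link5  6|2|5
C(5,1) f=2→J2  6|2|6
C(1,0) f=2→J2  6|2|7
PS(0,5) f=2→J2  6|2|8
R(2,5) f=1→J1  6|3|8
P(5,4) f=1→J1  6|4|8
M = 3(6−1)−2·4−8 = 15−8−8 = -1

M = -1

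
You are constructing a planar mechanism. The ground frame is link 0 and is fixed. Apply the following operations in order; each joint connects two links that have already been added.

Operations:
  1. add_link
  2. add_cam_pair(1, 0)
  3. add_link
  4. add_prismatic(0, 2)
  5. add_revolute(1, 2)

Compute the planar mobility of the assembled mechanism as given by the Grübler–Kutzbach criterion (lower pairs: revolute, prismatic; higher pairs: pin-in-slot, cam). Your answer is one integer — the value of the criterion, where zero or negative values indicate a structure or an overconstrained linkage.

ground; <1,0,0>
#1 <2,0,0>
C:1↔0 J2 <2,0,1>
#2 <3,0,1>
P:0↔2 J1 <3,1,1>
R:1↔2 J1 <3,2,1>
3×2 − 2×2 − 1×1 = 1

M = 1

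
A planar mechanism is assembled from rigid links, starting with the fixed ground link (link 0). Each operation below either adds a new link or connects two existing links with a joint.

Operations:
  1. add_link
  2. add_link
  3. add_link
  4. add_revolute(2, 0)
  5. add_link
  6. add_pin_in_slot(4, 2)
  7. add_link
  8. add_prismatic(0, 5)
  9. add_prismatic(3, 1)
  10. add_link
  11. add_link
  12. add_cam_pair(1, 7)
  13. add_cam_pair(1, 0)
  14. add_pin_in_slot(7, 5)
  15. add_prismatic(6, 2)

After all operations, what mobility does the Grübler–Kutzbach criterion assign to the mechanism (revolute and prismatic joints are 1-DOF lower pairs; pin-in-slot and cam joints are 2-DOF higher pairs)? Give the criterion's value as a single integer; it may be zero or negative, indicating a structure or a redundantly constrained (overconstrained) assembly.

[1;0;0] (link 0 is ground)
L+ [2;0;0]
L+ [3;0;0]
L+ [4;0;0]
R(2,0)∈J1 [4;1;0]
L+ [5;1;0]
PS(4,2)∈J2 [5;1;1]
L+ [6;1;1]
P(0,5)∈J1 [6;2;1]
P(3,1)∈J1 [6;3;1]
L+ [7;3;1]
L+ [8;3;1]
C(1,7)∈J2 [8;3;2]
C(1,0)∈J2 [8;3;3]
PS(7,5)∈J2 [8;3;4]
P(6,2)∈J1 [8;4;4]
mobility = 21 − 8 − 4 = 9

M = 9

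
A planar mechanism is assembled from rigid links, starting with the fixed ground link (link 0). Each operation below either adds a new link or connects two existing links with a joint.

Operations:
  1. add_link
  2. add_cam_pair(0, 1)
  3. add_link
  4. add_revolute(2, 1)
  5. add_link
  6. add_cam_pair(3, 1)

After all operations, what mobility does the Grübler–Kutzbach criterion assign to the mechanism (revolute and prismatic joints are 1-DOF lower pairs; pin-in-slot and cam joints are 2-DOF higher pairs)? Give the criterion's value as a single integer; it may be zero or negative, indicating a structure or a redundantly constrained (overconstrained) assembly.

M = 5

link 0 = ground. State L|J1|J2 = 1|0|0
+link1  2|0|0
C(0,1) f=2→J2  2|0|1
+link2  3|0|1
R(2,1) f=1→J1  3|1|1
+link3  4|1|1
C(3,1) f=2→J2  4|1|2
M = 3(4−1)−2·1−2 = 9−2−2 = 5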